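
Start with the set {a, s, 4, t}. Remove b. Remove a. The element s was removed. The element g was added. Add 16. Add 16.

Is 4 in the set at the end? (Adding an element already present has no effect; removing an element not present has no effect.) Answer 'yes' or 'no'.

Answer: yes

Derivation:
Tracking the set through each operation:
Start: {4, a, s, t}
Event 1 (remove b): not present, no change. Set: {4, a, s, t}
Event 2 (remove a): removed. Set: {4, s, t}
Event 3 (remove s): removed. Set: {4, t}
Event 4 (add g): added. Set: {4, g, t}
Event 5 (add 16): added. Set: {16, 4, g, t}
Event 6 (add 16): already present, no change. Set: {16, 4, g, t}

Final set: {16, 4, g, t} (size 4)
4 is in the final set.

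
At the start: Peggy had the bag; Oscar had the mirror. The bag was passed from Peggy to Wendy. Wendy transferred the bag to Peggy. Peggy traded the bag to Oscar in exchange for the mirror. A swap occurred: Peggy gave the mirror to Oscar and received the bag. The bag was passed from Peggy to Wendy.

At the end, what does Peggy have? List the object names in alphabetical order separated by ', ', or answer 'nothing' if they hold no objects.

Tracking all object holders:
Start: bag:Peggy, mirror:Oscar
Event 1 (give bag: Peggy -> Wendy). State: bag:Wendy, mirror:Oscar
Event 2 (give bag: Wendy -> Peggy). State: bag:Peggy, mirror:Oscar
Event 3 (swap bag<->mirror: now bag:Oscar, mirror:Peggy). State: bag:Oscar, mirror:Peggy
Event 4 (swap mirror<->bag: now mirror:Oscar, bag:Peggy). State: bag:Peggy, mirror:Oscar
Event 5 (give bag: Peggy -> Wendy). State: bag:Wendy, mirror:Oscar

Final state: bag:Wendy, mirror:Oscar
Peggy holds: (nothing).

Answer: nothing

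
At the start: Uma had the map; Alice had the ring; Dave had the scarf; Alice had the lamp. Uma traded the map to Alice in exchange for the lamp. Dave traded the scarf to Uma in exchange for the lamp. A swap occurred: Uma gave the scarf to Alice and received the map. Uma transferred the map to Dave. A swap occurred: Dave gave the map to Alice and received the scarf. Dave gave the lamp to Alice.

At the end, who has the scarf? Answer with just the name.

Tracking all object holders:
Start: map:Uma, ring:Alice, scarf:Dave, lamp:Alice
Event 1 (swap map<->lamp: now map:Alice, lamp:Uma). State: map:Alice, ring:Alice, scarf:Dave, lamp:Uma
Event 2 (swap scarf<->lamp: now scarf:Uma, lamp:Dave). State: map:Alice, ring:Alice, scarf:Uma, lamp:Dave
Event 3 (swap scarf<->map: now scarf:Alice, map:Uma). State: map:Uma, ring:Alice, scarf:Alice, lamp:Dave
Event 4 (give map: Uma -> Dave). State: map:Dave, ring:Alice, scarf:Alice, lamp:Dave
Event 5 (swap map<->scarf: now map:Alice, scarf:Dave). State: map:Alice, ring:Alice, scarf:Dave, lamp:Dave
Event 6 (give lamp: Dave -> Alice). State: map:Alice, ring:Alice, scarf:Dave, lamp:Alice

Final state: map:Alice, ring:Alice, scarf:Dave, lamp:Alice
The scarf is held by Dave.

Answer: Dave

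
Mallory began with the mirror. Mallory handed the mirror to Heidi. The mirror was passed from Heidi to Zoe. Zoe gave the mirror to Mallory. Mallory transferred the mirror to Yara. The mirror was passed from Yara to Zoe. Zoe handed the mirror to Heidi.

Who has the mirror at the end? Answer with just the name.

Answer: Heidi

Derivation:
Tracking the mirror through each event:
Start: Mallory has the mirror.
After event 1: Heidi has the mirror.
After event 2: Zoe has the mirror.
After event 3: Mallory has the mirror.
After event 4: Yara has the mirror.
After event 5: Zoe has the mirror.
After event 6: Heidi has the mirror.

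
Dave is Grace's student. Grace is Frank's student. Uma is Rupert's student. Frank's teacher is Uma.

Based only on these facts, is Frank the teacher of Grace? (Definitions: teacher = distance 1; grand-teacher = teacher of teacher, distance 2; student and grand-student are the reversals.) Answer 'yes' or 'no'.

Answer: yes

Derivation:
Reconstructing the teacher chain from the given facts:
  Rupert -> Uma -> Frank -> Grace -> Dave
(each arrow means 'teacher of the next')
Positions in the chain (0 = top):
  position of Rupert: 0
  position of Uma: 1
  position of Frank: 2
  position of Grace: 3
  position of Dave: 4

Frank is at position 2, Grace is at position 3; signed distance (j - i) = 1.
'teacher' requires j - i = 1. Actual distance is 1, so the relation HOLDS.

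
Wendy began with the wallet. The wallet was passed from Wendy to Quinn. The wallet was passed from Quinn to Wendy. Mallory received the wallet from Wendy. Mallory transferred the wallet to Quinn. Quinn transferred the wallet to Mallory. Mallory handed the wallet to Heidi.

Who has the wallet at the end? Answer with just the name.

Answer: Heidi

Derivation:
Tracking the wallet through each event:
Start: Wendy has the wallet.
After event 1: Quinn has the wallet.
After event 2: Wendy has the wallet.
After event 3: Mallory has the wallet.
After event 4: Quinn has the wallet.
After event 5: Mallory has the wallet.
After event 6: Heidi has the wallet.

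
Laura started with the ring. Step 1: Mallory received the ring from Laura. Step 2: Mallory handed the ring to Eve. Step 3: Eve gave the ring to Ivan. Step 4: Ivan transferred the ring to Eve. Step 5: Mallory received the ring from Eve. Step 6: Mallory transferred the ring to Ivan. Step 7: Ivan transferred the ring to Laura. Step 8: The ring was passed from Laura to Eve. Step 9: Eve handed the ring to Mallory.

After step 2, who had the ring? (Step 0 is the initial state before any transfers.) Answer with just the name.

Tracking the ring holder through step 2:
After step 0 (start): Laura
After step 1: Mallory
After step 2: Eve

At step 2, the holder is Eve.

Answer: Eve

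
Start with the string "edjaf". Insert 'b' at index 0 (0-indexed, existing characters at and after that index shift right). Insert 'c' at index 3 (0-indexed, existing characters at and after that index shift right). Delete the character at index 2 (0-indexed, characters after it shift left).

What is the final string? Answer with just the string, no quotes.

Answer: becjaf

Derivation:
Applying each edit step by step:
Start: "edjaf"
Op 1 (insert 'b' at idx 0): "edjaf" -> "bedjaf"
Op 2 (insert 'c' at idx 3): "bedjaf" -> "bedcjaf"
Op 3 (delete idx 2 = 'd'): "bedcjaf" -> "becjaf"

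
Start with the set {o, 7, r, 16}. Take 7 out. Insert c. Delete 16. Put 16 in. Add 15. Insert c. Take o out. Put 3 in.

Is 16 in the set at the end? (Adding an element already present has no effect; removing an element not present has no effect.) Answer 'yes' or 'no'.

Answer: yes

Derivation:
Tracking the set through each operation:
Start: {16, 7, o, r}
Event 1 (remove 7): removed. Set: {16, o, r}
Event 2 (add c): added. Set: {16, c, o, r}
Event 3 (remove 16): removed. Set: {c, o, r}
Event 4 (add 16): added. Set: {16, c, o, r}
Event 5 (add 15): added. Set: {15, 16, c, o, r}
Event 6 (add c): already present, no change. Set: {15, 16, c, o, r}
Event 7 (remove o): removed. Set: {15, 16, c, r}
Event 8 (add 3): added. Set: {15, 16, 3, c, r}

Final set: {15, 16, 3, c, r} (size 5)
16 is in the final set.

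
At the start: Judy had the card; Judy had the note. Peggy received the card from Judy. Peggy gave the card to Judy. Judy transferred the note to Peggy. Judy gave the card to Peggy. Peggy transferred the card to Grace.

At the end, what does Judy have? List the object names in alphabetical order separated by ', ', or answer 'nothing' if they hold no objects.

Answer: nothing

Derivation:
Tracking all object holders:
Start: card:Judy, note:Judy
Event 1 (give card: Judy -> Peggy). State: card:Peggy, note:Judy
Event 2 (give card: Peggy -> Judy). State: card:Judy, note:Judy
Event 3 (give note: Judy -> Peggy). State: card:Judy, note:Peggy
Event 4 (give card: Judy -> Peggy). State: card:Peggy, note:Peggy
Event 5 (give card: Peggy -> Grace). State: card:Grace, note:Peggy

Final state: card:Grace, note:Peggy
Judy holds: (nothing).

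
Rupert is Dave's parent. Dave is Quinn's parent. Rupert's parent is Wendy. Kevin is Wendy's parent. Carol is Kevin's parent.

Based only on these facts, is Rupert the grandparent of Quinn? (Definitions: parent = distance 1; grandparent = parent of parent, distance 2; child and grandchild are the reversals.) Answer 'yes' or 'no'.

Answer: yes

Derivation:
Reconstructing the parent chain from the given facts:
  Carol -> Kevin -> Wendy -> Rupert -> Dave -> Quinn
(each arrow means 'parent of the next')
Positions in the chain (0 = top):
  position of Carol: 0
  position of Kevin: 1
  position of Wendy: 2
  position of Rupert: 3
  position of Dave: 4
  position of Quinn: 5

Rupert is at position 3, Quinn is at position 5; signed distance (j - i) = 2.
'grandparent' requires j - i = 2. Actual distance is 2, so the relation HOLDS.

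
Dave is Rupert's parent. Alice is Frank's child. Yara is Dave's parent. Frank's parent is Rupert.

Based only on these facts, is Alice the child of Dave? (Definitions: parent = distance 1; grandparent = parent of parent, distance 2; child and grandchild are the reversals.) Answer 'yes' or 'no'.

Reconstructing the parent chain from the given facts:
  Yara -> Dave -> Rupert -> Frank -> Alice
(each arrow means 'parent of the next')
Positions in the chain (0 = top):
  position of Yara: 0
  position of Dave: 1
  position of Rupert: 2
  position of Frank: 3
  position of Alice: 4

Alice is at position 4, Dave is at position 1; signed distance (j - i) = -3.
'child' requires j - i = -1. Actual distance is -3, so the relation does NOT hold.

Answer: no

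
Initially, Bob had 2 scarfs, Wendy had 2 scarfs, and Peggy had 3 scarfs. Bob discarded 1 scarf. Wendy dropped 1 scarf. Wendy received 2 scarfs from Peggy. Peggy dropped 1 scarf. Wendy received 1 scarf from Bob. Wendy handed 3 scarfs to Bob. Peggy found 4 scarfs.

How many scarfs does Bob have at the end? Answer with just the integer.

Tracking counts step by step:
Start: Bob=2, Wendy=2, Peggy=3
Event 1 (Bob -1): Bob: 2 -> 1. State: Bob=1, Wendy=2, Peggy=3
Event 2 (Wendy -1): Wendy: 2 -> 1. State: Bob=1, Wendy=1, Peggy=3
Event 3 (Peggy -> Wendy, 2): Peggy: 3 -> 1, Wendy: 1 -> 3. State: Bob=1, Wendy=3, Peggy=1
Event 4 (Peggy -1): Peggy: 1 -> 0. State: Bob=1, Wendy=3, Peggy=0
Event 5 (Bob -> Wendy, 1): Bob: 1 -> 0, Wendy: 3 -> 4. State: Bob=0, Wendy=4, Peggy=0
Event 6 (Wendy -> Bob, 3): Wendy: 4 -> 1, Bob: 0 -> 3. State: Bob=3, Wendy=1, Peggy=0
Event 7 (Peggy +4): Peggy: 0 -> 4. State: Bob=3, Wendy=1, Peggy=4

Bob's final count: 3

Answer: 3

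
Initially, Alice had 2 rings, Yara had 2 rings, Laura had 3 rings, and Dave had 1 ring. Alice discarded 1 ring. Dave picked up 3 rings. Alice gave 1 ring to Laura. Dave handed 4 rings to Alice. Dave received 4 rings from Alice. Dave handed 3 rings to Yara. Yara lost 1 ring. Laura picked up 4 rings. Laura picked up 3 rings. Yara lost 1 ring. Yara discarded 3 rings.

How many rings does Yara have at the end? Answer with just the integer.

Answer: 0

Derivation:
Tracking counts step by step:
Start: Alice=2, Yara=2, Laura=3, Dave=1
Event 1 (Alice -1): Alice: 2 -> 1. State: Alice=1, Yara=2, Laura=3, Dave=1
Event 2 (Dave +3): Dave: 1 -> 4. State: Alice=1, Yara=2, Laura=3, Dave=4
Event 3 (Alice -> Laura, 1): Alice: 1 -> 0, Laura: 3 -> 4. State: Alice=0, Yara=2, Laura=4, Dave=4
Event 4 (Dave -> Alice, 4): Dave: 4 -> 0, Alice: 0 -> 4. State: Alice=4, Yara=2, Laura=4, Dave=0
Event 5 (Alice -> Dave, 4): Alice: 4 -> 0, Dave: 0 -> 4. State: Alice=0, Yara=2, Laura=4, Dave=4
Event 6 (Dave -> Yara, 3): Dave: 4 -> 1, Yara: 2 -> 5. State: Alice=0, Yara=5, Laura=4, Dave=1
Event 7 (Yara -1): Yara: 5 -> 4. State: Alice=0, Yara=4, Laura=4, Dave=1
Event 8 (Laura +4): Laura: 4 -> 8. State: Alice=0, Yara=4, Laura=8, Dave=1
Event 9 (Laura +3): Laura: 8 -> 11. State: Alice=0, Yara=4, Laura=11, Dave=1
Event 10 (Yara -1): Yara: 4 -> 3. State: Alice=0, Yara=3, Laura=11, Dave=1
Event 11 (Yara -3): Yara: 3 -> 0. State: Alice=0, Yara=0, Laura=11, Dave=1

Yara's final count: 0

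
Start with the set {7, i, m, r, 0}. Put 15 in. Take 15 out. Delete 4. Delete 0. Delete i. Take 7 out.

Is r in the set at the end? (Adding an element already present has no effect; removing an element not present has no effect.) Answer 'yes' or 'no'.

Answer: yes

Derivation:
Tracking the set through each operation:
Start: {0, 7, i, m, r}
Event 1 (add 15): added. Set: {0, 15, 7, i, m, r}
Event 2 (remove 15): removed. Set: {0, 7, i, m, r}
Event 3 (remove 4): not present, no change. Set: {0, 7, i, m, r}
Event 4 (remove 0): removed. Set: {7, i, m, r}
Event 5 (remove i): removed. Set: {7, m, r}
Event 6 (remove 7): removed. Set: {m, r}

Final set: {m, r} (size 2)
r is in the final set.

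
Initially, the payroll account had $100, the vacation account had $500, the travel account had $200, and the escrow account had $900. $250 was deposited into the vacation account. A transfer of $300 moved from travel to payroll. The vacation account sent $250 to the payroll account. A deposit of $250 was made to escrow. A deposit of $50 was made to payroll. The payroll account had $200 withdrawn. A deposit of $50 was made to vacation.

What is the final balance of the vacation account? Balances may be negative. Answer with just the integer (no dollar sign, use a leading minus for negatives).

Tracking account balances step by step:
Start: payroll=100, vacation=500, travel=200, escrow=900
Event 1 (deposit 250 to vacation): vacation: 500 + 250 = 750. Balances: payroll=100, vacation=750, travel=200, escrow=900
Event 2 (transfer 300 travel -> payroll): travel: 200 - 300 = -100, payroll: 100 + 300 = 400. Balances: payroll=400, vacation=750, travel=-100, escrow=900
Event 3 (transfer 250 vacation -> payroll): vacation: 750 - 250 = 500, payroll: 400 + 250 = 650. Balances: payroll=650, vacation=500, travel=-100, escrow=900
Event 4 (deposit 250 to escrow): escrow: 900 + 250 = 1150. Balances: payroll=650, vacation=500, travel=-100, escrow=1150
Event 5 (deposit 50 to payroll): payroll: 650 + 50 = 700. Balances: payroll=700, vacation=500, travel=-100, escrow=1150
Event 6 (withdraw 200 from payroll): payroll: 700 - 200 = 500. Balances: payroll=500, vacation=500, travel=-100, escrow=1150
Event 7 (deposit 50 to vacation): vacation: 500 + 50 = 550. Balances: payroll=500, vacation=550, travel=-100, escrow=1150

Final balance of vacation: 550

Answer: 550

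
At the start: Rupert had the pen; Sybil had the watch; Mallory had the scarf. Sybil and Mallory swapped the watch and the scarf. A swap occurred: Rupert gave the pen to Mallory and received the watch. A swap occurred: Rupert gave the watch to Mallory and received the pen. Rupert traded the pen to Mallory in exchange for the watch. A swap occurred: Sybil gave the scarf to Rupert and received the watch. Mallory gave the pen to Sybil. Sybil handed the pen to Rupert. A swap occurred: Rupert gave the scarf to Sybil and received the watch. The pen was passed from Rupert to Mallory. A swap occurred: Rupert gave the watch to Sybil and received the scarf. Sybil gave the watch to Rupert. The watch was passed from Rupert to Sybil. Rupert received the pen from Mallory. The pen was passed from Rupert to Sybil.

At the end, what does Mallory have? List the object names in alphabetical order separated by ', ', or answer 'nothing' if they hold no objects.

Answer: nothing

Derivation:
Tracking all object holders:
Start: pen:Rupert, watch:Sybil, scarf:Mallory
Event 1 (swap watch<->scarf: now watch:Mallory, scarf:Sybil). State: pen:Rupert, watch:Mallory, scarf:Sybil
Event 2 (swap pen<->watch: now pen:Mallory, watch:Rupert). State: pen:Mallory, watch:Rupert, scarf:Sybil
Event 3 (swap watch<->pen: now watch:Mallory, pen:Rupert). State: pen:Rupert, watch:Mallory, scarf:Sybil
Event 4 (swap pen<->watch: now pen:Mallory, watch:Rupert). State: pen:Mallory, watch:Rupert, scarf:Sybil
Event 5 (swap scarf<->watch: now scarf:Rupert, watch:Sybil). State: pen:Mallory, watch:Sybil, scarf:Rupert
Event 6 (give pen: Mallory -> Sybil). State: pen:Sybil, watch:Sybil, scarf:Rupert
Event 7 (give pen: Sybil -> Rupert). State: pen:Rupert, watch:Sybil, scarf:Rupert
Event 8 (swap scarf<->watch: now scarf:Sybil, watch:Rupert). State: pen:Rupert, watch:Rupert, scarf:Sybil
Event 9 (give pen: Rupert -> Mallory). State: pen:Mallory, watch:Rupert, scarf:Sybil
Event 10 (swap watch<->scarf: now watch:Sybil, scarf:Rupert). State: pen:Mallory, watch:Sybil, scarf:Rupert
Event 11 (give watch: Sybil -> Rupert). State: pen:Mallory, watch:Rupert, scarf:Rupert
Event 12 (give watch: Rupert -> Sybil). State: pen:Mallory, watch:Sybil, scarf:Rupert
Event 13 (give pen: Mallory -> Rupert). State: pen:Rupert, watch:Sybil, scarf:Rupert
Event 14 (give pen: Rupert -> Sybil). State: pen:Sybil, watch:Sybil, scarf:Rupert

Final state: pen:Sybil, watch:Sybil, scarf:Rupert
Mallory holds: (nothing).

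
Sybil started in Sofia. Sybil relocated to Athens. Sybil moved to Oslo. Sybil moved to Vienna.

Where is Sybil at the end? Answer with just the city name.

Answer: Vienna

Derivation:
Tracking Sybil's location:
Start: Sybil is in Sofia.
After move 1: Sofia -> Athens. Sybil is in Athens.
After move 2: Athens -> Oslo. Sybil is in Oslo.
After move 3: Oslo -> Vienna. Sybil is in Vienna.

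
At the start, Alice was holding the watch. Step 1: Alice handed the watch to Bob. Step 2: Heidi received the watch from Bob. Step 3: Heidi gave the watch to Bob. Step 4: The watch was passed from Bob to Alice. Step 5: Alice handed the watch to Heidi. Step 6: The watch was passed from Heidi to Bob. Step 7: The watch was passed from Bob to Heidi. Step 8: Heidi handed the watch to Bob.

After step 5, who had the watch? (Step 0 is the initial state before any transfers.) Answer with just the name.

Tracking the watch holder through step 5:
After step 0 (start): Alice
After step 1: Bob
After step 2: Heidi
After step 3: Bob
After step 4: Alice
After step 5: Heidi

At step 5, the holder is Heidi.

Answer: Heidi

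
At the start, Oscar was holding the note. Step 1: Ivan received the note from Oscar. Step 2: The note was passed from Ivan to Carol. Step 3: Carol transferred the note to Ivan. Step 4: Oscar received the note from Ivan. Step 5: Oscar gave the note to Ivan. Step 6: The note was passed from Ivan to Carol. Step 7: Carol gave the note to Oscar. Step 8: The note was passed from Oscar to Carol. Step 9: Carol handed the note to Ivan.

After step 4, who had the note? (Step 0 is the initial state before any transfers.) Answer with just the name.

Answer: Oscar

Derivation:
Tracking the note holder through step 4:
After step 0 (start): Oscar
After step 1: Ivan
After step 2: Carol
After step 3: Ivan
After step 4: Oscar

At step 4, the holder is Oscar.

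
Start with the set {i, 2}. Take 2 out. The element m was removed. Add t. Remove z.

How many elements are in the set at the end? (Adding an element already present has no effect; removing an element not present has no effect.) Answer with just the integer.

Answer: 2

Derivation:
Tracking the set through each operation:
Start: {2, i}
Event 1 (remove 2): removed. Set: {i}
Event 2 (remove m): not present, no change. Set: {i}
Event 3 (add t): added. Set: {i, t}
Event 4 (remove z): not present, no change. Set: {i, t}

Final set: {i, t} (size 2)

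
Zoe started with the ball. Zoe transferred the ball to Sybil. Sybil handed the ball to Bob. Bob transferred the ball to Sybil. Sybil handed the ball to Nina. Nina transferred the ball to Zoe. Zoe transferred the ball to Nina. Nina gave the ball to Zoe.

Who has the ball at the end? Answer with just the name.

Answer: Zoe

Derivation:
Tracking the ball through each event:
Start: Zoe has the ball.
After event 1: Sybil has the ball.
After event 2: Bob has the ball.
After event 3: Sybil has the ball.
After event 4: Nina has the ball.
After event 5: Zoe has the ball.
After event 6: Nina has the ball.
After event 7: Zoe has the ball.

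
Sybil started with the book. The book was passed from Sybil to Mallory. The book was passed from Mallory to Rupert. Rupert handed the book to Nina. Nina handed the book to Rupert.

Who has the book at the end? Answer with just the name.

Answer: Rupert

Derivation:
Tracking the book through each event:
Start: Sybil has the book.
After event 1: Mallory has the book.
After event 2: Rupert has the book.
After event 3: Nina has the book.
After event 4: Rupert has the book.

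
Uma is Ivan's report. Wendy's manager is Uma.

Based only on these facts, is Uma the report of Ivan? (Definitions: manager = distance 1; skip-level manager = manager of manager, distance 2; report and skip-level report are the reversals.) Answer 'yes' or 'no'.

Reconstructing the manager chain from the given facts:
  Ivan -> Uma -> Wendy
(each arrow means 'manager of the next')
Positions in the chain (0 = top):
  position of Ivan: 0
  position of Uma: 1
  position of Wendy: 2

Uma is at position 1, Ivan is at position 0; signed distance (j - i) = -1.
'report' requires j - i = -1. Actual distance is -1, so the relation HOLDS.

Answer: yes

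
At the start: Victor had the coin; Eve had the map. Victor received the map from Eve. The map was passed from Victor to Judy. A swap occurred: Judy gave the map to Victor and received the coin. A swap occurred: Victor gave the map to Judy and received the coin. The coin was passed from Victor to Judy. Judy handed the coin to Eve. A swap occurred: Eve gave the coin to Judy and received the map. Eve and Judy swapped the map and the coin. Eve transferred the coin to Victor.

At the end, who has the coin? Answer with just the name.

Answer: Victor

Derivation:
Tracking all object holders:
Start: coin:Victor, map:Eve
Event 1 (give map: Eve -> Victor). State: coin:Victor, map:Victor
Event 2 (give map: Victor -> Judy). State: coin:Victor, map:Judy
Event 3 (swap map<->coin: now map:Victor, coin:Judy). State: coin:Judy, map:Victor
Event 4 (swap map<->coin: now map:Judy, coin:Victor). State: coin:Victor, map:Judy
Event 5 (give coin: Victor -> Judy). State: coin:Judy, map:Judy
Event 6 (give coin: Judy -> Eve). State: coin:Eve, map:Judy
Event 7 (swap coin<->map: now coin:Judy, map:Eve). State: coin:Judy, map:Eve
Event 8 (swap map<->coin: now map:Judy, coin:Eve). State: coin:Eve, map:Judy
Event 9 (give coin: Eve -> Victor). State: coin:Victor, map:Judy

Final state: coin:Victor, map:Judy
The coin is held by Victor.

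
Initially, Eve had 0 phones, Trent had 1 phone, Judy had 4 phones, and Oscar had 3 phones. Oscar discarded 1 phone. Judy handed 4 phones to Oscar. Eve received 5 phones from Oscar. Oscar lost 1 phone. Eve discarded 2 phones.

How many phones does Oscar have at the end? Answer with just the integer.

Answer: 0

Derivation:
Tracking counts step by step:
Start: Eve=0, Trent=1, Judy=4, Oscar=3
Event 1 (Oscar -1): Oscar: 3 -> 2. State: Eve=0, Trent=1, Judy=4, Oscar=2
Event 2 (Judy -> Oscar, 4): Judy: 4 -> 0, Oscar: 2 -> 6. State: Eve=0, Trent=1, Judy=0, Oscar=6
Event 3 (Oscar -> Eve, 5): Oscar: 6 -> 1, Eve: 0 -> 5. State: Eve=5, Trent=1, Judy=0, Oscar=1
Event 4 (Oscar -1): Oscar: 1 -> 0. State: Eve=5, Trent=1, Judy=0, Oscar=0
Event 5 (Eve -2): Eve: 5 -> 3. State: Eve=3, Trent=1, Judy=0, Oscar=0

Oscar's final count: 0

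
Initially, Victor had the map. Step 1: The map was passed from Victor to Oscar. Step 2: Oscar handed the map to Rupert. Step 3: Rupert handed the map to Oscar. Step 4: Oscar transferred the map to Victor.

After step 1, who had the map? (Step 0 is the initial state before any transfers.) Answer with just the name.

Tracking the map holder through step 1:
After step 0 (start): Victor
After step 1: Oscar

At step 1, the holder is Oscar.

Answer: Oscar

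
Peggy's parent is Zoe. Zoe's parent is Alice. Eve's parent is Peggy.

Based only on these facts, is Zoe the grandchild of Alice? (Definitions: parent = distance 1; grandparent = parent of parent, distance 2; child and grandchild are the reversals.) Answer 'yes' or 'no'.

Answer: no

Derivation:
Reconstructing the parent chain from the given facts:
  Alice -> Zoe -> Peggy -> Eve
(each arrow means 'parent of the next')
Positions in the chain (0 = top):
  position of Alice: 0
  position of Zoe: 1
  position of Peggy: 2
  position of Eve: 3

Zoe is at position 1, Alice is at position 0; signed distance (j - i) = -1.
'grandchild' requires j - i = -2. Actual distance is -1, so the relation does NOT hold.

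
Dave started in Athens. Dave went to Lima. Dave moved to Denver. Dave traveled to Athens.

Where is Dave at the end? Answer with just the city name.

Answer: Athens

Derivation:
Tracking Dave's location:
Start: Dave is in Athens.
After move 1: Athens -> Lima. Dave is in Lima.
After move 2: Lima -> Denver. Dave is in Denver.
After move 3: Denver -> Athens. Dave is in Athens.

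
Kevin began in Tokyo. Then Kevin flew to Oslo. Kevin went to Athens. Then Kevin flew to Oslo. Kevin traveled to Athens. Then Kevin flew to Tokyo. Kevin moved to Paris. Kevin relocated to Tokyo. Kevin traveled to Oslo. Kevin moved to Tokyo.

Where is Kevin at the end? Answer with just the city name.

Tracking Kevin's location:
Start: Kevin is in Tokyo.
After move 1: Tokyo -> Oslo. Kevin is in Oslo.
After move 2: Oslo -> Athens. Kevin is in Athens.
After move 3: Athens -> Oslo. Kevin is in Oslo.
After move 4: Oslo -> Athens. Kevin is in Athens.
After move 5: Athens -> Tokyo. Kevin is in Tokyo.
After move 6: Tokyo -> Paris. Kevin is in Paris.
After move 7: Paris -> Tokyo. Kevin is in Tokyo.
After move 8: Tokyo -> Oslo. Kevin is in Oslo.
After move 9: Oslo -> Tokyo. Kevin is in Tokyo.

Answer: Tokyo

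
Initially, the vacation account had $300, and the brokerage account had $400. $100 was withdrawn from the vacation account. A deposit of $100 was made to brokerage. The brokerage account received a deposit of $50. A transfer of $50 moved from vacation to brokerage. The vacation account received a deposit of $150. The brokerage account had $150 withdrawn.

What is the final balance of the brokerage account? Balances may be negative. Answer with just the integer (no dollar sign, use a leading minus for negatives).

Answer: 450

Derivation:
Tracking account balances step by step:
Start: vacation=300, brokerage=400
Event 1 (withdraw 100 from vacation): vacation: 300 - 100 = 200. Balances: vacation=200, brokerage=400
Event 2 (deposit 100 to brokerage): brokerage: 400 + 100 = 500. Balances: vacation=200, brokerage=500
Event 3 (deposit 50 to brokerage): brokerage: 500 + 50 = 550. Balances: vacation=200, brokerage=550
Event 4 (transfer 50 vacation -> brokerage): vacation: 200 - 50 = 150, brokerage: 550 + 50 = 600. Balances: vacation=150, brokerage=600
Event 5 (deposit 150 to vacation): vacation: 150 + 150 = 300. Balances: vacation=300, brokerage=600
Event 6 (withdraw 150 from brokerage): brokerage: 600 - 150 = 450. Balances: vacation=300, brokerage=450

Final balance of brokerage: 450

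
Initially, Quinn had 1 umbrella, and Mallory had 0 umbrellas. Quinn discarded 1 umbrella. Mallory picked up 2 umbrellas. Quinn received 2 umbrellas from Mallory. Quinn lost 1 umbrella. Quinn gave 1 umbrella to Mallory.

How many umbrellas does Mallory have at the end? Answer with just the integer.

Tracking counts step by step:
Start: Quinn=1, Mallory=0
Event 1 (Quinn -1): Quinn: 1 -> 0. State: Quinn=0, Mallory=0
Event 2 (Mallory +2): Mallory: 0 -> 2. State: Quinn=0, Mallory=2
Event 3 (Mallory -> Quinn, 2): Mallory: 2 -> 0, Quinn: 0 -> 2. State: Quinn=2, Mallory=0
Event 4 (Quinn -1): Quinn: 2 -> 1. State: Quinn=1, Mallory=0
Event 5 (Quinn -> Mallory, 1): Quinn: 1 -> 0, Mallory: 0 -> 1. State: Quinn=0, Mallory=1

Mallory's final count: 1

Answer: 1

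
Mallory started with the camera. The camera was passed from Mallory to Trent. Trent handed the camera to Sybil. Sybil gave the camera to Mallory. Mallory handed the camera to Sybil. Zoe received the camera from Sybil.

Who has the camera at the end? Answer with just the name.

Tracking the camera through each event:
Start: Mallory has the camera.
After event 1: Trent has the camera.
After event 2: Sybil has the camera.
After event 3: Mallory has the camera.
After event 4: Sybil has the camera.
After event 5: Zoe has the camera.

Answer: Zoe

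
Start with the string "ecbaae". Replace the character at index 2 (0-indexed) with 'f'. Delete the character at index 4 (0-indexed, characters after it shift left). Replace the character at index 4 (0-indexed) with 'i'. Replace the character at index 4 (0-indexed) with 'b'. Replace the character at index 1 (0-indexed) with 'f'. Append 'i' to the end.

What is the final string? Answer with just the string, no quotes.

Applying each edit step by step:
Start: "ecbaae"
Op 1 (replace idx 2: 'b' -> 'f'): "ecbaae" -> "ecfaae"
Op 2 (delete idx 4 = 'a'): "ecfaae" -> "ecfae"
Op 3 (replace idx 4: 'e' -> 'i'): "ecfae" -> "ecfai"
Op 4 (replace idx 4: 'i' -> 'b'): "ecfai" -> "ecfab"
Op 5 (replace idx 1: 'c' -> 'f'): "ecfab" -> "effab"
Op 6 (append 'i'): "effab" -> "effabi"

Answer: effabi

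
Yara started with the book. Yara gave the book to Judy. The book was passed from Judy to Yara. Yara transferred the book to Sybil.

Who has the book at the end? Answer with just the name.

Answer: Sybil

Derivation:
Tracking the book through each event:
Start: Yara has the book.
After event 1: Judy has the book.
After event 2: Yara has the book.
After event 3: Sybil has the book.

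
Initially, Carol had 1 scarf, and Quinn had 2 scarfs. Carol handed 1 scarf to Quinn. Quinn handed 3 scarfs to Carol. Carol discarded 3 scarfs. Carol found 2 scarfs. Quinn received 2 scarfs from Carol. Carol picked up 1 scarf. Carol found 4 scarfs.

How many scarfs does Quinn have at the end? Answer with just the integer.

Answer: 2

Derivation:
Tracking counts step by step:
Start: Carol=1, Quinn=2
Event 1 (Carol -> Quinn, 1): Carol: 1 -> 0, Quinn: 2 -> 3. State: Carol=0, Quinn=3
Event 2 (Quinn -> Carol, 3): Quinn: 3 -> 0, Carol: 0 -> 3. State: Carol=3, Quinn=0
Event 3 (Carol -3): Carol: 3 -> 0. State: Carol=0, Quinn=0
Event 4 (Carol +2): Carol: 0 -> 2. State: Carol=2, Quinn=0
Event 5 (Carol -> Quinn, 2): Carol: 2 -> 0, Quinn: 0 -> 2. State: Carol=0, Quinn=2
Event 6 (Carol +1): Carol: 0 -> 1. State: Carol=1, Quinn=2
Event 7 (Carol +4): Carol: 1 -> 5. State: Carol=5, Quinn=2

Quinn's final count: 2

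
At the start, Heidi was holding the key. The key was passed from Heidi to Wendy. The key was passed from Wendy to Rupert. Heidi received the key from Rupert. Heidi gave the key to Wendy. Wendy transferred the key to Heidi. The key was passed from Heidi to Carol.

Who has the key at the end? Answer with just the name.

Answer: Carol

Derivation:
Tracking the key through each event:
Start: Heidi has the key.
After event 1: Wendy has the key.
After event 2: Rupert has the key.
After event 3: Heidi has the key.
After event 4: Wendy has the key.
After event 5: Heidi has the key.
After event 6: Carol has the key.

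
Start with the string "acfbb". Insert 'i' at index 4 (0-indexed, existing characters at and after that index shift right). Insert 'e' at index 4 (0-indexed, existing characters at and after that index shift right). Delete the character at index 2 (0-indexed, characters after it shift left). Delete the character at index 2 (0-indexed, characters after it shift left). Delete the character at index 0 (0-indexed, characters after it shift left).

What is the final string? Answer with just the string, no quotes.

Answer: ceib

Derivation:
Applying each edit step by step:
Start: "acfbb"
Op 1 (insert 'i' at idx 4): "acfbb" -> "acfbib"
Op 2 (insert 'e' at idx 4): "acfbib" -> "acfbeib"
Op 3 (delete idx 2 = 'f'): "acfbeib" -> "acbeib"
Op 4 (delete idx 2 = 'b'): "acbeib" -> "aceib"
Op 5 (delete idx 0 = 'a'): "aceib" -> "ceib"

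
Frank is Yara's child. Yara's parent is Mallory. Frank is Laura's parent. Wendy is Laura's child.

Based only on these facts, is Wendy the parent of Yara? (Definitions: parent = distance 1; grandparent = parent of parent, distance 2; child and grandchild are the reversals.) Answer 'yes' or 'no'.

Answer: no

Derivation:
Reconstructing the parent chain from the given facts:
  Mallory -> Yara -> Frank -> Laura -> Wendy
(each arrow means 'parent of the next')
Positions in the chain (0 = top):
  position of Mallory: 0
  position of Yara: 1
  position of Frank: 2
  position of Laura: 3
  position of Wendy: 4

Wendy is at position 4, Yara is at position 1; signed distance (j - i) = -3.
'parent' requires j - i = 1. Actual distance is -3, so the relation does NOT hold.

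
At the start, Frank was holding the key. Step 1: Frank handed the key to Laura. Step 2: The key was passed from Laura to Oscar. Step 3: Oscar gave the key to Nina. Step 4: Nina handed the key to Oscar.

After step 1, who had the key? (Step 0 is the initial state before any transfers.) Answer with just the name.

Answer: Laura

Derivation:
Tracking the key holder through step 1:
After step 0 (start): Frank
After step 1: Laura

At step 1, the holder is Laura.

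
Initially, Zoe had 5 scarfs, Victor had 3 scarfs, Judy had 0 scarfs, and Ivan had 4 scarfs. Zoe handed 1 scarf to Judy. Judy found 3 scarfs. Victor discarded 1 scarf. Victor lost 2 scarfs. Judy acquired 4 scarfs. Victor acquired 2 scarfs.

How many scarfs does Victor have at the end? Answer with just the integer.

Answer: 2

Derivation:
Tracking counts step by step:
Start: Zoe=5, Victor=3, Judy=0, Ivan=4
Event 1 (Zoe -> Judy, 1): Zoe: 5 -> 4, Judy: 0 -> 1. State: Zoe=4, Victor=3, Judy=1, Ivan=4
Event 2 (Judy +3): Judy: 1 -> 4. State: Zoe=4, Victor=3, Judy=4, Ivan=4
Event 3 (Victor -1): Victor: 3 -> 2. State: Zoe=4, Victor=2, Judy=4, Ivan=4
Event 4 (Victor -2): Victor: 2 -> 0. State: Zoe=4, Victor=0, Judy=4, Ivan=4
Event 5 (Judy +4): Judy: 4 -> 8. State: Zoe=4, Victor=0, Judy=8, Ivan=4
Event 6 (Victor +2): Victor: 0 -> 2. State: Zoe=4, Victor=2, Judy=8, Ivan=4

Victor's final count: 2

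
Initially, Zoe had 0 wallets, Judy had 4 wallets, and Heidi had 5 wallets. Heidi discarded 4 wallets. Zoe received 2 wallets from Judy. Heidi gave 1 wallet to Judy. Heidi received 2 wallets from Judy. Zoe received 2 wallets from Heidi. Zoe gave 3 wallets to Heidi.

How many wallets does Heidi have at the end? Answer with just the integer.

Tracking counts step by step:
Start: Zoe=0, Judy=4, Heidi=5
Event 1 (Heidi -4): Heidi: 5 -> 1. State: Zoe=0, Judy=4, Heidi=1
Event 2 (Judy -> Zoe, 2): Judy: 4 -> 2, Zoe: 0 -> 2. State: Zoe=2, Judy=2, Heidi=1
Event 3 (Heidi -> Judy, 1): Heidi: 1 -> 0, Judy: 2 -> 3. State: Zoe=2, Judy=3, Heidi=0
Event 4 (Judy -> Heidi, 2): Judy: 3 -> 1, Heidi: 0 -> 2. State: Zoe=2, Judy=1, Heidi=2
Event 5 (Heidi -> Zoe, 2): Heidi: 2 -> 0, Zoe: 2 -> 4. State: Zoe=4, Judy=1, Heidi=0
Event 6 (Zoe -> Heidi, 3): Zoe: 4 -> 1, Heidi: 0 -> 3. State: Zoe=1, Judy=1, Heidi=3

Heidi's final count: 3

Answer: 3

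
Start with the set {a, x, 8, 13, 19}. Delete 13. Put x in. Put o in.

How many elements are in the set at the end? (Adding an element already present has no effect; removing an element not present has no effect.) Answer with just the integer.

Tracking the set through each operation:
Start: {13, 19, 8, a, x}
Event 1 (remove 13): removed. Set: {19, 8, a, x}
Event 2 (add x): already present, no change. Set: {19, 8, a, x}
Event 3 (add o): added. Set: {19, 8, a, o, x}

Final set: {19, 8, a, o, x} (size 5)

Answer: 5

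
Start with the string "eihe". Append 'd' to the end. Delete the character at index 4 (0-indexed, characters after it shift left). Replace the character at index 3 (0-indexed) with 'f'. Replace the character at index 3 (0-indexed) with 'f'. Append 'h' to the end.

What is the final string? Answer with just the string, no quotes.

Answer: eihfh

Derivation:
Applying each edit step by step:
Start: "eihe"
Op 1 (append 'd'): "eihe" -> "eihed"
Op 2 (delete idx 4 = 'd'): "eihed" -> "eihe"
Op 3 (replace idx 3: 'e' -> 'f'): "eihe" -> "eihf"
Op 4 (replace idx 3: 'f' -> 'f'): "eihf" -> "eihf"
Op 5 (append 'h'): "eihf" -> "eihfh"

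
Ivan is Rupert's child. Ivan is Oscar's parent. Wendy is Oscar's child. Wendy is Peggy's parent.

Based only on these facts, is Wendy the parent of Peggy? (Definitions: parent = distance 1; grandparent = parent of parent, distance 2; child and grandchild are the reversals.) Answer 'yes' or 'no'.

Answer: yes

Derivation:
Reconstructing the parent chain from the given facts:
  Rupert -> Ivan -> Oscar -> Wendy -> Peggy
(each arrow means 'parent of the next')
Positions in the chain (0 = top):
  position of Rupert: 0
  position of Ivan: 1
  position of Oscar: 2
  position of Wendy: 3
  position of Peggy: 4

Wendy is at position 3, Peggy is at position 4; signed distance (j - i) = 1.
'parent' requires j - i = 1. Actual distance is 1, so the relation HOLDS.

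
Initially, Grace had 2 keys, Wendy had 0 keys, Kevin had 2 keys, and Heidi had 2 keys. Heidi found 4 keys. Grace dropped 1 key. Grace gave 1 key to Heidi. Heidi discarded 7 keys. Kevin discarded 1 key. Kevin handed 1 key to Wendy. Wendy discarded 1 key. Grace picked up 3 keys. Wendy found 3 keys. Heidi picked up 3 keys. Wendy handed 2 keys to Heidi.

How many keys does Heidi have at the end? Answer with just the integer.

Tracking counts step by step:
Start: Grace=2, Wendy=0, Kevin=2, Heidi=2
Event 1 (Heidi +4): Heidi: 2 -> 6. State: Grace=2, Wendy=0, Kevin=2, Heidi=6
Event 2 (Grace -1): Grace: 2 -> 1. State: Grace=1, Wendy=0, Kevin=2, Heidi=6
Event 3 (Grace -> Heidi, 1): Grace: 1 -> 0, Heidi: 6 -> 7. State: Grace=0, Wendy=0, Kevin=2, Heidi=7
Event 4 (Heidi -7): Heidi: 7 -> 0. State: Grace=0, Wendy=0, Kevin=2, Heidi=0
Event 5 (Kevin -1): Kevin: 2 -> 1. State: Grace=0, Wendy=0, Kevin=1, Heidi=0
Event 6 (Kevin -> Wendy, 1): Kevin: 1 -> 0, Wendy: 0 -> 1. State: Grace=0, Wendy=1, Kevin=0, Heidi=0
Event 7 (Wendy -1): Wendy: 1 -> 0. State: Grace=0, Wendy=0, Kevin=0, Heidi=0
Event 8 (Grace +3): Grace: 0 -> 3. State: Grace=3, Wendy=0, Kevin=0, Heidi=0
Event 9 (Wendy +3): Wendy: 0 -> 3. State: Grace=3, Wendy=3, Kevin=0, Heidi=0
Event 10 (Heidi +3): Heidi: 0 -> 3. State: Grace=3, Wendy=3, Kevin=0, Heidi=3
Event 11 (Wendy -> Heidi, 2): Wendy: 3 -> 1, Heidi: 3 -> 5. State: Grace=3, Wendy=1, Kevin=0, Heidi=5

Heidi's final count: 5

Answer: 5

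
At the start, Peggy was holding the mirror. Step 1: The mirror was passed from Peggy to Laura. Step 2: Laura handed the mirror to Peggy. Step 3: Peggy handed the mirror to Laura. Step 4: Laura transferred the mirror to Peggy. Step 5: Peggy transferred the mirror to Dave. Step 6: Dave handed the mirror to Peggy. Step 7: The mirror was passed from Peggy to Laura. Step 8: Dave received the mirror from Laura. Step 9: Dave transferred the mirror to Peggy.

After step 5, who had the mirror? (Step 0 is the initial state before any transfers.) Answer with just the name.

Tracking the mirror holder through step 5:
After step 0 (start): Peggy
After step 1: Laura
After step 2: Peggy
After step 3: Laura
After step 4: Peggy
After step 5: Dave

At step 5, the holder is Dave.

Answer: Dave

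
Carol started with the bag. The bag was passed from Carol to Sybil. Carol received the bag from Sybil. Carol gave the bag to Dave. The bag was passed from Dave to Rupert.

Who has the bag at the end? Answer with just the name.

Tracking the bag through each event:
Start: Carol has the bag.
After event 1: Sybil has the bag.
After event 2: Carol has the bag.
After event 3: Dave has the bag.
After event 4: Rupert has the bag.

Answer: Rupert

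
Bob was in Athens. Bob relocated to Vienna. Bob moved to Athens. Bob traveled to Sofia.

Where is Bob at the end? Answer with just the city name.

Tracking Bob's location:
Start: Bob is in Athens.
After move 1: Athens -> Vienna. Bob is in Vienna.
After move 2: Vienna -> Athens. Bob is in Athens.
After move 3: Athens -> Sofia. Bob is in Sofia.

Answer: Sofia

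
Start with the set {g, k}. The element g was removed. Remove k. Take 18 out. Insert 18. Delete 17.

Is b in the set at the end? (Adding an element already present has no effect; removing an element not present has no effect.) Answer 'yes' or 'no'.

Tracking the set through each operation:
Start: {g, k}
Event 1 (remove g): removed. Set: {k}
Event 2 (remove k): removed. Set: {}
Event 3 (remove 18): not present, no change. Set: {}
Event 4 (add 18): added. Set: {18}
Event 5 (remove 17): not present, no change. Set: {18}

Final set: {18} (size 1)
b is NOT in the final set.

Answer: no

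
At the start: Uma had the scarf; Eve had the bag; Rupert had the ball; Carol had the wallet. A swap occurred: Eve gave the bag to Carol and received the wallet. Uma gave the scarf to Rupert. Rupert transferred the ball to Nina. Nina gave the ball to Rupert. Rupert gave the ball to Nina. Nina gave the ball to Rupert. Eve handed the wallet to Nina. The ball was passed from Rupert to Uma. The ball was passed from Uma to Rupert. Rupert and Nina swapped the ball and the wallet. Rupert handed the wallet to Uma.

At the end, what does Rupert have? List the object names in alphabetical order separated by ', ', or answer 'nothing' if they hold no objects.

Answer: scarf

Derivation:
Tracking all object holders:
Start: scarf:Uma, bag:Eve, ball:Rupert, wallet:Carol
Event 1 (swap bag<->wallet: now bag:Carol, wallet:Eve). State: scarf:Uma, bag:Carol, ball:Rupert, wallet:Eve
Event 2 (give scarf: Uma -> Rupert). State: scarf:Rupert, bag:Carol, ball:Rupert, wallet:Eve
Event 3 (give ball: Rupert -> Nina). State: scarf:Rupert, bag:Carol, ball:Nina, wallet:Eve
Event 4 (give ball: Nina -> Rupert). State: scarf:Rupert, bag:Carol, ball:Rupert, wallet:Eve
Event 5 (give ball: Rupert -> Nina). State: scarf:Rupert, bag:Carol, ball:Nina, wallet:Eve
Event 6 (give ball: Nina -> Rupert). State: scarf:Rupert, bag:Carol, ball:Rupert, wallet:Eve
Event 7 (give wallet: Eve -> Nina). State: scarf:Rupert, bag:Carol, ball:Rupert, wallet:Nina
Event 8 (give ball: Rupert -> Uma). State: scarf:Rupert, bag:Carol, ball:Uma, wallet:Nina
Event 9 (give ball: Uma -> Rupert). State: scarf:Rupert, bag:Carol, ball:Rupert, wallet:Nina
Event 10 (swap ball<->wallet: now ball:Nina, wallet:Rupert). State: scarf:Rupert, bag:Carol, ball:Nina, wallet:Rupert
Event 11 (give wallet: Rupert -> Uma). State: scarf:Rupert, bag:Carol, ball:Nina, wallet:Uma

Final state: scarf:Rupert, bag:Carol, ball:Nina, wallet:Uma
Rupert holds: scarf.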